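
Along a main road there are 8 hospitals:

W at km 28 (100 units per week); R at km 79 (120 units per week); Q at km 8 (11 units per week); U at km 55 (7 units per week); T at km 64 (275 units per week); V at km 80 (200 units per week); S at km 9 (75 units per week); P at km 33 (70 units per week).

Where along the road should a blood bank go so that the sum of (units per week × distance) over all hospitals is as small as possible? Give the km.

x = 64

For a sum of weighted absolute distances on a line, the optimum is the weighted median (not the mean). Total weight W = 858; half-weight = 429.
Sort by position and accumulate weight:
  km 8 (Q, w=11) → cum 11
  km 9 (S, w=75) → cum 86
  km 28 (W, w=100) → cum 186
  km 33 (P, w=70) → cum 256
  km 55 (U, w=7) → cum 263
  km 64 (T, w=275) → cum 538  ≥ 429 → median here
  km 79 (R, w=120) → cum 658
  km 80 (V, w=200) → cum 858
Optimal location: km 64.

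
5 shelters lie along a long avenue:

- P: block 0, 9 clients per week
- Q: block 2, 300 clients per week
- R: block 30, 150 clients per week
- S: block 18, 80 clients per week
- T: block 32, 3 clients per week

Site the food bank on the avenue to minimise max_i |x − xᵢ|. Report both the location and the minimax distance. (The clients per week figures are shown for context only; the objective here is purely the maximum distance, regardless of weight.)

The 1-center on a line is the midpoint of the two extreme points: leftmost at 0, rightmost at 32.
Optimal location = (0 + 32)/2 = 16; maximum distance = (32 − 0)/2 = 16.

location 16, max distance 16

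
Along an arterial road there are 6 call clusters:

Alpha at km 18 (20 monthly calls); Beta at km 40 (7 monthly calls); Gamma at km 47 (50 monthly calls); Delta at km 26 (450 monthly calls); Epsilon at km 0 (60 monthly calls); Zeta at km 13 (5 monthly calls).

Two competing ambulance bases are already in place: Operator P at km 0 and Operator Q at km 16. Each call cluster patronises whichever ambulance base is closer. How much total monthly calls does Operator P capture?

60

The indifferent point is the midpoint (0+16)/2 = 8; call clusters left of it (closer to Operator P at 0) go to Operator P, those right go to Operator Q.
  Epsilon at 0 (w=60) → Operator P
  Zeta at 13 (w=5) → Operator Q
  Alpha at 18 (w=20) → Operator Q
  Delta at 26 (w=450) → Operator Q
  Beta at 40 (w=7) → Operator Q
  Gamma at 47 (w=50) → Operator Q
Operator P captures 60; Operator Q captures 532.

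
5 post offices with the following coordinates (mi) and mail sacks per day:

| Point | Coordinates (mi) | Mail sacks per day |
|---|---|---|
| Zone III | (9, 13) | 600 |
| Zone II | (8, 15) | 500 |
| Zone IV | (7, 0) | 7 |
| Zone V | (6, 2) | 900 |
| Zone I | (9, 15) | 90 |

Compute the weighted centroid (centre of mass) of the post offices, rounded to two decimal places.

The minimiser of Σwᵢ‖p−pᵢ‖² is the weighted centroid p* = (Σwᵢpᵢ)/(Σwᵢ).
Σwᵢ = 2097.
Σwᵢxᵢ = 600·9 + 500·8 + 7·7 + 900·6 + 90·9 = 15659.
Σwᵢyᵢ = 600·13 + 500·15 + 7·0 + 900·2 + 90·15 = 18450.
x* = 15659/2097 = 7.47, y* = 18450/2097 = 8.80.

(7.47, 8.80)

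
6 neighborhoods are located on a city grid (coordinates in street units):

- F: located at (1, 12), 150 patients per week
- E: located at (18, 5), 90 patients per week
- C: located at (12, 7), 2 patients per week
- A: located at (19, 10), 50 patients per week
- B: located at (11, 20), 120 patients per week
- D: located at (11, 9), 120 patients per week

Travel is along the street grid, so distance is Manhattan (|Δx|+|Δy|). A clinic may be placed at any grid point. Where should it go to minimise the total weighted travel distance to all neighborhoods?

(11, 12)

Manhattan distance separates: Σwᵢ(|x−xᵢ|+|y−yᵢ|) = Σwᵢ|x−xᵢ| + Σwᵢ|y−yᵢ|, so x and y are optimised independently as 1-D weighted medians.
Total weight W = 532; half = 266.
x-coordinate, sorted with cumulative weight:
  x=1 (F, w=150) cum 150
  x=11 (B, w=120) cum 270  ← median
  x=11 (D, w=120) cum 390
  x=12 (C, w=2) cum 392
  x=18 (E, w=90) cum 482
  x=19 (A, w=50) cum 532
⇒ x* = 11
y-coordinate, sorted with cumulative weight:
  y=5 (E, w=90) cum 90
  y=7 (C, w=2) cum 92
  y=9 (D, w=120) cum 212
  y=10 (A, w=50) cum 262
  y=12 (F, w=150) cum 412  ← median
  y=20 (B, w=120) cum 532
⇒ y* = 12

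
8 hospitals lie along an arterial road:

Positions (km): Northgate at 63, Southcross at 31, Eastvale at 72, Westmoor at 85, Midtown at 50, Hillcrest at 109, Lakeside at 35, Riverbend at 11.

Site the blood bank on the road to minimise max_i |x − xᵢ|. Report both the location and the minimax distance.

The 1-center on a line is the midpoint of the two extreme points: leftmost at 11, rightmost at 109.
Optimal location = (11 + 109)/2 = 60; maximum distance = (109 − 11)/2 = 49.

location 60, max distance 49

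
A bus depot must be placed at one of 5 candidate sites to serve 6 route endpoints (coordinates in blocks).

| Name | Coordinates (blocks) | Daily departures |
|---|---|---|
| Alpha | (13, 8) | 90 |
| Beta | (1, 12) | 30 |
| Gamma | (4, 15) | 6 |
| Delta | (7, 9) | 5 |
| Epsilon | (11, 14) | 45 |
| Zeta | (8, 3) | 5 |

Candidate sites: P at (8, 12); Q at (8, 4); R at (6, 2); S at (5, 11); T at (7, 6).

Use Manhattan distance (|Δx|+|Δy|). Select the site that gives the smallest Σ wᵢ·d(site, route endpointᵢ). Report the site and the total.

P, total 1352 blocks

Total weighted distance at each candidate:
  P (8, 12): total = 1352
  Q (8, 4): total = 1970
  R (6, 2): total = 2530
  S (5, 11): total = 1650
  T (7, 6): total = 1727
Minimum is at P with total 1352 blocks.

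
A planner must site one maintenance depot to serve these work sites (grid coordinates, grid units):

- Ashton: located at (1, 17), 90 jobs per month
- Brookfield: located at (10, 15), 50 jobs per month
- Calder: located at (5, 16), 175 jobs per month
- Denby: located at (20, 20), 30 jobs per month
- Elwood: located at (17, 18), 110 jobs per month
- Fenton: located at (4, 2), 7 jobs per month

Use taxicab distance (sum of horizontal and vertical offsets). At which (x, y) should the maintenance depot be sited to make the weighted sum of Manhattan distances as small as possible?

Manhattan distance separates: Σwᵢ(|x−xᵢ|+|y−yᵢ|) = Σwᵢ|x−xᵢ| + Σwᵢ|y−yᵢ|, so x and y are optimised independently as 1-D weighted medians.
Total weight W = 462; half = 231.
x-coordinate, sorted with cumulative weight:
  x=1 (Ashton, w=90) cum 90
  x=4 (Fenton, w=7) cum 97
  x=5 (Calder, w=175) cum 272  ← median
  x=10 (Brookfield, w=50) cum 322
  x=17 (Elwood, w=110) cum 432
  x=20 (Denby, w=30) cum 462
⇒ x* = 5
y-coordinate, sorted with cumulative weight:
  y=2 (Fenton, w=7) cum 7
  y=15 (Brookfield, w=50) cum 57
  y=16 (Calder, w=175) cum 232  ← median
  y=17 (Ashton, w=90) cum 322
  y=18 (Elwood, w=110) cum 432
  y=20 (Denby, w=30) cum 462
⇒ y* = 16

(5, 16)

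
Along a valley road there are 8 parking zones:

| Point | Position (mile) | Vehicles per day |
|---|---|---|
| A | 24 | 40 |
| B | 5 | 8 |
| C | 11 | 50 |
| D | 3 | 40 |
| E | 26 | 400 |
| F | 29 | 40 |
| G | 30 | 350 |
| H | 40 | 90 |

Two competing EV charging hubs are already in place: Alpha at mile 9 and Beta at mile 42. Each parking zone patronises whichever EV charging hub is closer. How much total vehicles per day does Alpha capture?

The indifferent point is the midpoint (9+42)/2 = 25.5; parking zones left of it (closer to Alpha at 9) go to Alpha, those right go to Beta.
  D at 3 (w=40) → Alpha
  B at 5 (w=8) → Alpha
  C at 11 (w=50) → Alpha
  A at 24 (w=40) → Alpha
  E at 26 (w=400) → Beta
  F at 29 (w=40) → Beta
  G at 30 (w=350) → Beta
  H at 40 (w=90) → Beta
Alpha captures 138; Beta captures 880.

138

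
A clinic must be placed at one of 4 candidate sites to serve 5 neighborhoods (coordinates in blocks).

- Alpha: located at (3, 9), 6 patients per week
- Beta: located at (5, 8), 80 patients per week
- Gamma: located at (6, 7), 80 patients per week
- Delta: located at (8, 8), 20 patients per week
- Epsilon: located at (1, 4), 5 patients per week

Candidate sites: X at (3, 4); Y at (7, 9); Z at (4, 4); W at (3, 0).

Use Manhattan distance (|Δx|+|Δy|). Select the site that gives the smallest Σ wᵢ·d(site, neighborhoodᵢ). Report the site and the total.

Total weighted distance at each candidate:
  X (3, 4): total = 1180
  Y (7, 9): total = 599
  Z (4, 4): total = 1011
  W (3, 0): total = 1944
Minimum is at Y with total 599 blocks.

Y, total 599 blocks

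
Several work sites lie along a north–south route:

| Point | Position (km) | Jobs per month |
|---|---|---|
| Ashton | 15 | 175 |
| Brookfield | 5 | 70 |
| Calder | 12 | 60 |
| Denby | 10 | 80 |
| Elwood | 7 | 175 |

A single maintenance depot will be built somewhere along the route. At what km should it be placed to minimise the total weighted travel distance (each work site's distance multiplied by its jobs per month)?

x = 10

For a sum of weighted absolute distances on a line, the optimum is the weighted median (not the mean). Total weight W = 560; half-weight = 280.
Sort by position and accumulate weight:
  km 5 (Brookfield, w=70) → cum 70
  km 7 (Elwood, w=175) → cum 245
  km 10 (Denby, w=80) → cum 325  ≥ 280 → median here
  km 12 (Calder, w=60) → cum 385
  km 15 (Ashton, w=175) → cum 560
Optimal location: km 10.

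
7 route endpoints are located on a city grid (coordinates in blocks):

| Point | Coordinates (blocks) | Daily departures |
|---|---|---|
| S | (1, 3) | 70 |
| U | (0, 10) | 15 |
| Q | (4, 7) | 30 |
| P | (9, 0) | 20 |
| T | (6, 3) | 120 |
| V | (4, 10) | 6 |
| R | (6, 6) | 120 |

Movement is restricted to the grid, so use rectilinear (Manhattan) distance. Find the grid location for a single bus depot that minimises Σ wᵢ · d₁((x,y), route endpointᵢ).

Manhattan distance separates: Σwᵢ(|x−xᵢ|+|y−yᵢ|) = Σwᵢ|x−xᵢ| + Σwᵢ|y−yᵢ|, so x and y are optimised independently as 1-D weighted medians.
Total weight W = 381; half = 190.5.
x-coordinate, sorted with cumulative weight:
  x=0 (U, w=15) cum 15
  x=1 (S, w=70) cum 85
  x=4 (Q, w=30) cum 115
  x=4 (V, w=6) cum 121
  x=6 (T, w=120) cum 241  ← median
  x=6 (R, w=120) cum 361
  x=9 (P, w=20) cum 381
⇒ x* = 6
y-coordinate, sorted with cumulative weight:
  y=0 (P, w=20) cum 20
  y=3 (S, w=70) cum 90
  y=3 (T, w=120) cum 210  ← median
  y=6 (R, w=120) cum 330
  y=7 (Q, w=30) cum 360
  y=10 (U, w=15) cum 375
  y=10 (V, w=6) cum 381
⇒ y* = 3

(6, 3)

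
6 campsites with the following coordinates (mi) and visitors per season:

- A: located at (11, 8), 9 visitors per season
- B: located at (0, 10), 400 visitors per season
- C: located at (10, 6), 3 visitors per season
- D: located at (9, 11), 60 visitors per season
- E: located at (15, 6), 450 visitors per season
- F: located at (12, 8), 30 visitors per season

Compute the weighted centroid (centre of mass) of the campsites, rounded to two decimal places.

(8.17, 8.08)

The minimiser of Σwᵢ‖p−pᵢ‖² is the weighted centroid p* = (Σwᵢpᵢ)/(Σwᵢ).
Σwᵢ = 952.
Σwᵢxᵢ = 9·11 + 400·0 + 3·10 + 60·9 + 450·15 + 30·12 = 7779.
Σwᵢyᵢ = 9·8 + 400·10 + 3·6 + 60·11 + 450·6 + 30·8 = 7690.
x* = 7779/952 = 8.17, y* = 7690/952 = 8.08.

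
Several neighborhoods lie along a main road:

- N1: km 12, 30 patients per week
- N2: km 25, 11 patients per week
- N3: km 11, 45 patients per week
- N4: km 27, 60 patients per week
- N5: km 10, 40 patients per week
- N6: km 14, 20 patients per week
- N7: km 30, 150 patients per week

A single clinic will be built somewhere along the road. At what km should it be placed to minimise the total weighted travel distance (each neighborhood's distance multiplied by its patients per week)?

x = 27

For a sum of weighted absolute distances on a line, the optimum is the weighted median (not the mean). Total weight W = 356; half-weight = 178.
Sort by position and accumulate weight:
  km 10 (N5, w=40) → cum 40
  km 11 (N3, w=45) → cum 85
  km 12 (N1, w=30) → cum 115
  km 14 (N6, w=20) → cum 135
  km 25 (N2, w=11) → cum 146
  km 27 (N4, w=60) → cum 206  ≥ 178 → median here
  km 30 (N7, w=150) → cum 356
Optimal location: km 27.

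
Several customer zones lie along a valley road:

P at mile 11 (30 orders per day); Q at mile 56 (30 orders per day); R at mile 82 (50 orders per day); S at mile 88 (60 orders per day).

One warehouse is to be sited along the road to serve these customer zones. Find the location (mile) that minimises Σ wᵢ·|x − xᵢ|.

x = 82

For a sum of weighted absolute distances on a line, the optimum is the weighted median (not the mean). Total weight W = 170; half-weight = 85.
Sort by position and accumulate weight:
  mile 11 (P, w=30) → cum 30
  mile 56 (Q, w=30) → cum 60
  mile 82 (R, w=50) → cum 110  ≥ 85 → median here
  mile 88 (S, w=60) → cum 170
Optimal location: mile 82.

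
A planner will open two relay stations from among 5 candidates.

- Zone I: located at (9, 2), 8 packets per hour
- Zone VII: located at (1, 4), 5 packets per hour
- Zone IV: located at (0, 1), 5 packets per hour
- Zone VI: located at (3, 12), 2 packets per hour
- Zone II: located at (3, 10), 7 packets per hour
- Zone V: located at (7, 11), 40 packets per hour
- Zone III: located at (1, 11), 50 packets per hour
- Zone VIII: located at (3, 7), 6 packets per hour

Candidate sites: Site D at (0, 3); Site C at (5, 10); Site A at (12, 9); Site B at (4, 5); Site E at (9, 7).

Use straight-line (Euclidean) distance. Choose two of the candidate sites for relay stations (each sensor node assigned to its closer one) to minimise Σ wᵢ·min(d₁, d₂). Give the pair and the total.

{Site C, Site B}, total 419.4

Evaluate every pair (each demand assigned to the nearer of the two):
  {Site C, Site B}: total = 419.4
  {Site D, Site C}: total = 425.5
  {Site C, Site E}: total = 464.4
  {Site C, Site A}: total = 485.3
  {Site B, Site E}: total = 661.6
  {Site A, Site B}: total = 704.8
  {Site D, Site B}: total = 730.7
  {Site D, Site E}: total = 731.6
  {Site D, Site A}: total = 798.8
  {Site A, Site E}: total = 861.5
Best pair: {Site C, Site B} with total 419.4.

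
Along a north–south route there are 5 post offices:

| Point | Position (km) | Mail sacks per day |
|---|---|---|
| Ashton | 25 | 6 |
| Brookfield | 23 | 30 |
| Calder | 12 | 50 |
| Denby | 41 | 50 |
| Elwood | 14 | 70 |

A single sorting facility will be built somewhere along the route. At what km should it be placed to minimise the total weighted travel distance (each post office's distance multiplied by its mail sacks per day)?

x = 14

For a sum of weighted absolute distances on a line, the optimum is the weighted median (not the mean). Total weight W = 206; half-weight = 103.
Sort by position and accumulate weight:
  km 12 (Calder, w=50) → cum 50
  km 14 (Elwood, w=70) → cum 120  ≥ 103 → median here
  km 23 (Brookfield, w=30) → cum 150
  km 25 (Ashton, w=6) → cum 156
  km 41 (Denby, w=50) → cum 206
Optimal location: km 14.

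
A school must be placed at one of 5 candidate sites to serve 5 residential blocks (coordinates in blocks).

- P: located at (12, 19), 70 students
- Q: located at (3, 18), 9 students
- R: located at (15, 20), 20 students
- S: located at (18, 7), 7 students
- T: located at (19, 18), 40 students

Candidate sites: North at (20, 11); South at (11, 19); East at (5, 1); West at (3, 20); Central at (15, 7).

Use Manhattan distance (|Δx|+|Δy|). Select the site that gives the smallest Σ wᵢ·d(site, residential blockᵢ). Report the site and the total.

Total weighted distance at each candidate:
  North (20, 11): total = 1978
  South (11, 19): total = 744
  East (5, 1): total = 3874
  West (3, 20): total = 1874
  Central (15, 7): total = 2138
Minimum is at South with total 744 blocks.

South, total 744 blocks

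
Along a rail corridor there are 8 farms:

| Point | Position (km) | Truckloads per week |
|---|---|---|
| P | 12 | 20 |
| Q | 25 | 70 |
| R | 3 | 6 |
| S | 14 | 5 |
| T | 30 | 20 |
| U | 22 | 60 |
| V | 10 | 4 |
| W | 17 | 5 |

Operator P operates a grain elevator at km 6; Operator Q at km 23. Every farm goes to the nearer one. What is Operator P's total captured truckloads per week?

35

The indifferent point is the midpoint (6+23)/2 = 14.5; farms left of it (closer to Operator P at 6) go to Operator P, those right go to Operator Q.
  R at 3 (w=6) → Operator P
  V at 10 (w=4) → Operator P
  P at 12 (w=20) → Operator P
  S at 14 (w=5) → Operator P
  W at 17 (w=5) → Operator Q
  U at 22 (w=60) → Operator Q
  Q at 25 (w=70) → Operator Q
  T at 30 (w=20) → Operator Q
Operator P captures 35; Operator Q captures 155.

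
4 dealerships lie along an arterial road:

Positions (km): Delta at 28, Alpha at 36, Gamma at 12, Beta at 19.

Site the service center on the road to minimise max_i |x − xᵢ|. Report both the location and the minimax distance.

The 1-center on a line is the midpoint of the two extreme points: leftmost at 12, rightmost at 36.
Optimal location = (12 + 36)/2 = 24; maximum distance = (36 − 12)/2 = 12.

location 24, max distance 12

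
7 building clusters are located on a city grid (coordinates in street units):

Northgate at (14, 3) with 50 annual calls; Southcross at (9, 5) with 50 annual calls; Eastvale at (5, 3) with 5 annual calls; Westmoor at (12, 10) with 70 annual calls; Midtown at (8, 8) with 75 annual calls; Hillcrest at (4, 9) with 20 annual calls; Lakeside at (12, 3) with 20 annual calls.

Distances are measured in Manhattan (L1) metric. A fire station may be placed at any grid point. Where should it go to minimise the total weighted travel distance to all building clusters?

Manhattan distance separates: Σwᵢ(|x−xᵢ|+|y−yᵢ|) = Σwᵢ|x−xᵢ| + Σwᵢ|y−yᵢ|, so x and y are optimised independently as 1-D weighted medians.
Total weight W = 290; half = 145.
x-coordinate, sorted with cumulative weight:
  x=4 (Hillcrest, w=20) cum 20
  x=5 (Eastvale, w=5) cum 25
  x=8 (Midtown, w=75) cum 100
  x=9 (Southcross, w=50) cum 150  ← median
  x=12 (Westmoor, w=70) cum 220
  x=12 (Lakeside, w=20) cum 240
  x=14 (Northgate, w=50) cum 290
⇒ x* = 9
y-coordinate, sorted with cumulative weight:
  y=3 (Northgate, w=50) cum 50
  y=3 (Eastvale, w=5) cum 55
  y=3 (Lakeside, w=20) cum 75
  y=5 (Southcross, w=50) cum 125
  y=8 (Midtown, w=75) cum 200  ← median
  y=9 (Hillcrest, w=20) cum 220
  y=10 (Westmoor, w=70) cum 290
⇒ y* = 8

(9, 8)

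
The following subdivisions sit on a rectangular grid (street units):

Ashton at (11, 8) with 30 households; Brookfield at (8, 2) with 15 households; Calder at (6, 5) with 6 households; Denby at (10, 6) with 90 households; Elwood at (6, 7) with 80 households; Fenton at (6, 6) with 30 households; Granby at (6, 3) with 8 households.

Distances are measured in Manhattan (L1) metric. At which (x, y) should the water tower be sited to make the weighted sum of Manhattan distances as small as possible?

Manhattan distance separates: Σwᵢ(|x−xᵢ|+|y−yᵢ|) = Σwᵢ|x−xᵢ| + Σwᵢ|y−yᵢ|, so x and y are optimised independently as 1-D weighted medians.
Total weight W = 259; half = 129.5.
x-coordinate, sorted with cumulative weight:
  x=6 (Calder, w=6) cum 6
  x=6 (Elwood, w=80) cum 86
  x=6 (Fenton, w=30) cum 116
  x=6 (Granby, w=8) cum 124
  x=8 (Brookfield, w=15) cum 139  ← median
  x=10 (Denby, w=90) cum 229
  x=11 (Ashton, w=30) cum 259
⇒ x* = 8
y-coordinate, sorted with cumulative weight:
  y=2 (Brookfield, w=15) cum 15
  y=3 (Granby, w=8) cum 23
  y=5 (Calder, w=6) cum 29
  y=6 (Denby, w=90) cum 119
  y=6 (Fenton, w=30) cum 149  ← median
  y=7 (Elwood, w=80) cum 229
  y=8 (Ashton, w=30) cum 259
⇒ y* = 6

(8, 6)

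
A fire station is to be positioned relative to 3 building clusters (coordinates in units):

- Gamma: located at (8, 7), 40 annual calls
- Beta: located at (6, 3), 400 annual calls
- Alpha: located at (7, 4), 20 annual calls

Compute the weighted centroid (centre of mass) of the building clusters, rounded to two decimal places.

The minimiser of Σwᵢ‖p−pᵢ‖² is the weighted centroid p* = (Σwᵢpᵢ)/(Σwᵢ).
Σwᵢ = 460.
Σwᵢxᵢ = 40·8 + 400·6 + 20·7 = 2860.
Σwᵢyᵢ = 40·7 + 400·3 + 20·4 = 1560.
x* = 2860/460 = 6.22, y* = 1560/460 = 3.39.

(6.22, 3.39)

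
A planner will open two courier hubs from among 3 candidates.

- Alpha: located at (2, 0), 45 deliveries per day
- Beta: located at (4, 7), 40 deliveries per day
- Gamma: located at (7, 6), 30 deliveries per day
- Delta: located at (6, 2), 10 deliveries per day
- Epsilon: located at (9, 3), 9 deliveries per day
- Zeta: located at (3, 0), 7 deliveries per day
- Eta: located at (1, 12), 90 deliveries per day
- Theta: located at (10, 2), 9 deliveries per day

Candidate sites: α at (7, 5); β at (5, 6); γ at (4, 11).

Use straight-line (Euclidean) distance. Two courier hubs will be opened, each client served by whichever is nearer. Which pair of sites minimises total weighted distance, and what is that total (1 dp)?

Evaluate every pair (each demand assigned to the nearer of the two):
  {β, γ}: total = 891.2
  {α, γ}: total = 917.1
  {α, β}: total = 1177.0
Best pair: {β, γ} with total 891.2.

{β, γ}, total 891.2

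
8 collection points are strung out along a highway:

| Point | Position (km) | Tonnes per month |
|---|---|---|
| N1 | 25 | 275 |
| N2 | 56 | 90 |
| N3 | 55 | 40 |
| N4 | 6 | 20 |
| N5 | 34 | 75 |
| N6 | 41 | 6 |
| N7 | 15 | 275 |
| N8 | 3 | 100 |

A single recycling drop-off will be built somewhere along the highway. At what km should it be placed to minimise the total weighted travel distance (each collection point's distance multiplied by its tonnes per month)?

x = 25

For a sum of weighted absolute distances on a line, the optimum is the weighted median (not the mean). Total weight W = 881; half-weight = 440.5.
Sort by position and accumulate weight:
  km 3 (N8, w=100) → cum 100
  km 6 (N4, w=20) → cum 120
  km 15 (N7, w=275) → cum 395
  km 25 (N1, w=275) → cum 670  ≥ 440.5 → median here
  km 34 (N5, w=75) → cum 745
  km 41 (N6, w=6) → cum 751
  km 55 (N3, w=40) → cum 791
  km 56 (N2, w=90) → cum 881
Optimal location: km 25.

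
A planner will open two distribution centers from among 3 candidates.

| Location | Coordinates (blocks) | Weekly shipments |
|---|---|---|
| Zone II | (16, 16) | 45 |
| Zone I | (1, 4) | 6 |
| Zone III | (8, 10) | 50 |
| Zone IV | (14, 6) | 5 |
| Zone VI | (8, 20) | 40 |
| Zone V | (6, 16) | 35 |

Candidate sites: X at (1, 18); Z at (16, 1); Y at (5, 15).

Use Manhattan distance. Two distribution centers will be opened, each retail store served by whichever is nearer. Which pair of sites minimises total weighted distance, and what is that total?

{Z, Y}, total 1455

Evaluate every pair (each demand assigned to the nearer of the two):
  {Z, Y}: total = 1455
  {X, Y}: total = 1504
  {X, Z}: total = 2149
Best pair: {Z, Y} with total 1455.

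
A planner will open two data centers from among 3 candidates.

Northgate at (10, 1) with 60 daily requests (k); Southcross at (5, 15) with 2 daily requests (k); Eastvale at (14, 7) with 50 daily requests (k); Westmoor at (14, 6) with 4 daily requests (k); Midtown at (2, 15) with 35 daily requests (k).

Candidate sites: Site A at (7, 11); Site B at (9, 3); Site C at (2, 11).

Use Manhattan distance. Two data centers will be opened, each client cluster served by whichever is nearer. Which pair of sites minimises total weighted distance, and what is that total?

{Site B, Site C}, total 816

Evaluate every pair (each demand assigned to the nearer of the two):
  {Site B, Site C}: total = 816
  {Site A, Site B}: total = 989
  {Site A, Site C}: total = 1530
Best pair: {Site B, Site C} with total 816.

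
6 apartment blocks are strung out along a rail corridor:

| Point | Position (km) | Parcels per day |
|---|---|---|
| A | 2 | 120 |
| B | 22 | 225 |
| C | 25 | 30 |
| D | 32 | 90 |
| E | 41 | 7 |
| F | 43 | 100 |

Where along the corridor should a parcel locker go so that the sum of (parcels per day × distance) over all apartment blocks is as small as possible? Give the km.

For a sum of weighted absolute distances on a line, the optimum is the weighted median (not the mean). Total weight W = 572; half-weight = 286.
Sort by position and accumulate weight:
  km 2 (A, w=120) → cum 120
  km 22 (B, w=225) → cum 345  ≥ 286 → median here
  km 25 (C, w=30) → cum 375
  km 32 (D, w=90) → cum 465
  km 41 (E, w=7) → cum 472
  km 43 (F, w=100) → cum 572
Optimal location: km 22.

x = 22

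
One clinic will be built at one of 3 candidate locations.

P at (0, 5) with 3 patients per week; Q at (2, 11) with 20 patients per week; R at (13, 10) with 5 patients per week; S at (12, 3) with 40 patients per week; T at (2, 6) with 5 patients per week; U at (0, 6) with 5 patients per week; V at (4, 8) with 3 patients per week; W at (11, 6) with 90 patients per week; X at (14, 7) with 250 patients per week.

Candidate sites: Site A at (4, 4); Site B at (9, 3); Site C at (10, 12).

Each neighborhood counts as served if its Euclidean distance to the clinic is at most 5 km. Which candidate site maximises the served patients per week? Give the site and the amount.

Coverage radius r = 5 km; a point is covered iff (Δx)²+(Δy)² ≤ 5² = 25.
  Site A (4, 4): covers {P, T, U, V} → 16
  Site B (9, 3): covers {S, W} → 130
  Site C (10, 12): covers {R} → 5
Maximum coverage at Site B: 130 patients per week.

Site B, covering 130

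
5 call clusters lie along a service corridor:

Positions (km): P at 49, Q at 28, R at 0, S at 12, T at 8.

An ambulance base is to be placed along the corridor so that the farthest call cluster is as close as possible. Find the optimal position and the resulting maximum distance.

location 24.5, max distance 24.5

The 1-center on a line is the midpoint of the two extreme points: leftmost at 0, rightmost at 49.
Optimal location = (0 + 49)/2 = 24.5; maximum distance = (49 − 0)/2 = 24.5.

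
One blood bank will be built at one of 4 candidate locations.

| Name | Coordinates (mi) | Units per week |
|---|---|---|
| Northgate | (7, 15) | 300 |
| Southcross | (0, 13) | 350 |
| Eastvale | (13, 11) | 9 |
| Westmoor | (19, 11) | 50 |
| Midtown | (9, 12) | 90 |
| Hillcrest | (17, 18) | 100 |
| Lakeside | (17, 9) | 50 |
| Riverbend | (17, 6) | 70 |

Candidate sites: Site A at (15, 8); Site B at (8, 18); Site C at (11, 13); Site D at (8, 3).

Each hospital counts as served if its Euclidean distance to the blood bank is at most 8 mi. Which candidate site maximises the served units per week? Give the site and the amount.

Site C, covering 549

Coverage radius r = 8 mi; a point is covered iff (Δx)²+(Δy)² ≤ 8² = 64.
  Site A (15, 8): covers {Eastvale, Westmoor, Midtown, Lakeside, Riverbend} → 269
  Site B (8, 18): covers {Northgate, Midtown} → 390
  Site C (11, 13): covers {Northgate, Eastvale, Midtown, Hillcrest, Lakeside} → 549
  Site D (8, 3): covers {none} → 0
Maximum coverage at Site C: 549 units per week.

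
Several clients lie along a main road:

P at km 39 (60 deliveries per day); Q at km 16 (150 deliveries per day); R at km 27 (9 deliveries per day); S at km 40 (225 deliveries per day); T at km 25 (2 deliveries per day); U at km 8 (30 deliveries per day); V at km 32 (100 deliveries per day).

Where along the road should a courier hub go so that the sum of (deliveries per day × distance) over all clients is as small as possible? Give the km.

x = 32

For a sum of weighted absolute distances on a line, the optimum is the weighted median (not the mean). Total weight W = 576; half-weight = 288.
Sort by position and accumulate weight:
  km 8 (U, w=30) → cum 30
  km 16 (Q, w=150) → cum 180
  km 25 (T, w=2) → cum 182
  km 27 (R, w=9) → cum 191
  km 32 (V, w=100) → cum 291  ≥ 288 → median here
  km 39 (P, w=60) → cum 351
  km 40 (S, w=225) → cum 576
Optimal location: km 32.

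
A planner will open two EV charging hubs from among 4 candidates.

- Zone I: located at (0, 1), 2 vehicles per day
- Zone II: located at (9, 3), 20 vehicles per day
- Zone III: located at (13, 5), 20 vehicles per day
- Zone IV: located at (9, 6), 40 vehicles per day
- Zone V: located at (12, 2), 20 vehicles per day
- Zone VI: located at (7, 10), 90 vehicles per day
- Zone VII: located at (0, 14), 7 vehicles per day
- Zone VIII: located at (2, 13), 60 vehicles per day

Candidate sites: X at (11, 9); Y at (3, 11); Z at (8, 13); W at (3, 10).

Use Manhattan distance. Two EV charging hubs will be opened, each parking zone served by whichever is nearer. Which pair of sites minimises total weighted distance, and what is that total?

Evaluate every pair (each demand assigned to the nearer of the two):
  {X, W}: total = 1313
  {X, Y}: total = 1338
  {X, Z}: total = 1461
  {Y, Z}: total = 1708
  {Z, W}: total = 1773
  {Y, W}: total = 1906
Best pair: {X, W} with total 1313.

{X, W}, total 1313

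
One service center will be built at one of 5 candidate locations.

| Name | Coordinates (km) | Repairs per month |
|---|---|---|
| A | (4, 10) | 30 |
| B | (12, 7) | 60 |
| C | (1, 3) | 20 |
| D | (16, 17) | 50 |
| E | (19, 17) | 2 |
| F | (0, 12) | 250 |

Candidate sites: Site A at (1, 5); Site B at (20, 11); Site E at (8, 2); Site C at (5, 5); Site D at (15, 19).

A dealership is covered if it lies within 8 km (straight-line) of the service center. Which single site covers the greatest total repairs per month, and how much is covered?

Coverage radius r = 8 km; a point is covered iff (Δx)²+(Δy)² ≤ 8² = 64.
  Site A (1, 5): covers {A, C, F} → 300
  Site B (20, 11): covers {D, E} → 52
  Site E (8, 2): covers {B, C} → 80
  Site C (5, 5): covers {A, B, C} → 110
  Site D (15, 19): covers {D, E} → 52
Maximum coverage at Site A: 300 repairs per month.

Site A, covering 300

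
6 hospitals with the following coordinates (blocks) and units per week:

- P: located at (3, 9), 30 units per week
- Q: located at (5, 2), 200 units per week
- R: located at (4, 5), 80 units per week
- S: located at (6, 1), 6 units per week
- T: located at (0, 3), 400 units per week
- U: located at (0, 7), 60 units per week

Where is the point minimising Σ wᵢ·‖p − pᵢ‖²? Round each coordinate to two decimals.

The minimiser of Σwᵢ‖p−pᵢ‖² is the weighted centroid p* = (Σwᵢpᵢ)/(Σwᵢ).
Σwᵢ = 776.
Σwᵢxᵢ = 30·3 + 200·5 + 80·4 + 6·6 + 400·0 + 60·0 = 1446.
Σwᵢyᵢ = 30·9 + 200·2 + 80·5 + 6·1 + 400·3 + 60·7 = 2696.
x* = 1446/776 = 1.86, y* = 2696/776 = 3.47.

(1.86, 3.47)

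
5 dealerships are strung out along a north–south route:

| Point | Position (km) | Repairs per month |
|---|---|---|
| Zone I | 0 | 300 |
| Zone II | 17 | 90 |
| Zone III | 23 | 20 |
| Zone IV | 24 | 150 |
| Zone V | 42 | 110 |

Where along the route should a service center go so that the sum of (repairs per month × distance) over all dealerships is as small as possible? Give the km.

For a sum of weighted absolute distances on a line, the optimum is the weighted median (not the mean). Total weight W = 670; half-weight = 335.
Sort by position and accumulate weight:
  km 0 (Zone I, w=300) → cum 300
  km 17 (Zone II, w=90) → cum 390  ≥ 335 → median here
  km 23 (Zone III, w=20) → cum 410
  km 24 (Zone IV, w=150) → cum 560
  km 42 (Zone V, w=110) → cum 670
Optimal location: km 17.

x = 17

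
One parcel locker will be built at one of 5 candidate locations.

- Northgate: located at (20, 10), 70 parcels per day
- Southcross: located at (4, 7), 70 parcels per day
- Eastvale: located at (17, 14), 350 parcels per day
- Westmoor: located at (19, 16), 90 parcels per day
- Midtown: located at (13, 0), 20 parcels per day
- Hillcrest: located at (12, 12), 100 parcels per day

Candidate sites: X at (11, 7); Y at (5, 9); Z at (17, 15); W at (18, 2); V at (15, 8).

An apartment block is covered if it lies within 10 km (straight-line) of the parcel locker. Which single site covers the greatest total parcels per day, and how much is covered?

Coverage radius r = 10 km; a point is covered iff (Δx)²+(Δy)² ≤ 10² = 100.
  X (11, 7): covers {Northgate, Southcross, Eastvale, Midtown, Hillcrest} → 610
  Y (5, 9): covers {Southcross, Hillcrest} → 170
  Z (17, 15): covers {Northgate, Eastvale, Westmoor, Hillcrest} → 610
  W (18, 2): covers {Northgate, Midtown} → 90
  V (15, 8): covers {Northgate, Eastvale, Westmoor, Midtown, Hillcrest} → 630
Maximum coverage at V: 630 parcels per day.

V, covering 630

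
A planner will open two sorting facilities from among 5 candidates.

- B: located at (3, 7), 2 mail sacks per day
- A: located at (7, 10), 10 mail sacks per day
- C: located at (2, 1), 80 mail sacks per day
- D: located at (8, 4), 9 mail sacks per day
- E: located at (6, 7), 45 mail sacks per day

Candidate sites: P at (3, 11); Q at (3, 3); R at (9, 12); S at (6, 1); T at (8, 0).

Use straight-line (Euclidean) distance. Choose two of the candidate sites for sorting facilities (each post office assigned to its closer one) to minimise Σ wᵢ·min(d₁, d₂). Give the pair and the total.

{Q, R}, total 486.1

Evaluate every pair (each demand assigned to the nearer of the two):
  {Q, R}: total = 486.1
  {P, Q}: total = 499.0
  {Q, S}: total = 525.0
  {Q, T}: total = 528.5
  {P, S}: total = 626.7
  {R, S}: total = 656.5
  {S, T}: total = 726.4
  {P, T}: total = 796.9
  {R, T}: total = 828.9
  {P, R}: total = 1137.8
Best pair: {Q, R} with total 486.1.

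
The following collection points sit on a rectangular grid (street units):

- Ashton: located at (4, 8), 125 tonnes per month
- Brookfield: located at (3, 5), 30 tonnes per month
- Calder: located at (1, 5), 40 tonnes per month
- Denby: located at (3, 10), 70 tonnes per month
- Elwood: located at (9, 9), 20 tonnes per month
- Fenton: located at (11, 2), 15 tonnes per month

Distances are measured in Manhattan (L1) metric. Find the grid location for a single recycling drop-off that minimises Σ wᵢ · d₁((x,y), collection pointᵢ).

Manhattan distance separates: Σwᵢ(|x−xᵢ|+|y−yᵢ|) = Σwᵢ|x−xᵢ| + Σwᵢ|y−yᵢ|, so x and y are optimised independently as 1-D weighted medians.
Total weight W = 300; half = 150.
x-coordinate, sorted with cumulative weight:
  x=1 (Calder, w=40) cum 40
  x=3 (Brookfield, w=30) cum 70
  x=3 (Denby, w=70) cum 140
  x=4 (Ashton, w=125) cum 265  ← median
  x=9 (Elwood, w=20) cum 285
  x=11 (Fenton, w=15) cum 300
⇒ x* = 4
y-coordinate, sorted with cumulative weight:
  y=2 (Fenton, w=15) cum 15
  y=5 (Brookfield, w=30) cum 45
  y=5 (Calder, w=40) cum 85
  y=8 (Ashton, w=125) cum 210  ← median
  y=9 (Elwood, w=20) cum 230
  y=10 (Denby, w=70) cum 300
⇒ y* = 8

(4, 8)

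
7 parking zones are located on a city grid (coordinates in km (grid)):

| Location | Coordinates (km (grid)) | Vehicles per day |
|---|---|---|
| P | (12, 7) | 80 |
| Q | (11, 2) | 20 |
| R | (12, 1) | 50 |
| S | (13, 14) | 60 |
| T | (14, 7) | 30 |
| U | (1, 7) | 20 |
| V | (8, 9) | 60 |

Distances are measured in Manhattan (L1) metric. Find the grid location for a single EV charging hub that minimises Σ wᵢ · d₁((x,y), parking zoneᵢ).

(12, 7)

Manhattan distance separates: Σwᵢ(|x−xᵢ|+|y−yᵢ|) = Σwᵢ|x−xᵢ| + Σwᵢ|y−yᵢ|, so x and y are optimised independently as 1-D weighted medians.
Total weight W = 320; half = 160.
x-coordinate, sorted with cumulative weight:
  x=1 (U, w=20) cum 20
  x=8 (V, w=60) cum 80
  x=11 (Q, w=20) cum 100
  x=12 (P, w=80) cum 180  ← median
  x=12 (R, w=50) cum 230
  x=13 (S, w=60) cum 290
  x=14 (T, w=30) cum 320
⇒ x* = 12
y-coordinate, sorted with cumulative weight:
  y=1 (R, w=50) cum 50
  y=2 (Q, w=20) cum 70
  y=7 (P, w=80) cum 150
  y=7 (T, w=30) cum 180  ← median
  y=7 (U, w=20) cum 200
  y=9 (V, w=60) cum 260
  y=14 (S, w=60) cum 320
⇒ y* = 7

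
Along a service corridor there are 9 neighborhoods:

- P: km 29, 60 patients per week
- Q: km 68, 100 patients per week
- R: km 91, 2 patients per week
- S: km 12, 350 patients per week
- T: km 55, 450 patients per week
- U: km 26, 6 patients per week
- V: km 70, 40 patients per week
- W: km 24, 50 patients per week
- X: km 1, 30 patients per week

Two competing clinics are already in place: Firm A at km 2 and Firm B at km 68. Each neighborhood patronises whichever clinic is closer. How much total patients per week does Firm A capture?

496

The indifferent point is the midpoint (2+68)/2 = 35; neighborhoods left of it (closer to Firm A at 2) go to Firm A, those right go to Firm B.
  X at 1 (w=30) → Firm A
  S at 12 (w=350) → Firm A
  W at 24 (w=50) → Firm A
  U at 26 (w=6) → Firm A
  P at 29 (w=60) → Firm A
  T at 55 (w=450) → Firm B
  Q at 68 (w=100) → Firm B
  V at 70 (w=40) → Firm B
  R at 91 (w=2) → Firm B
Firm A captures 496; Firm B captures 592.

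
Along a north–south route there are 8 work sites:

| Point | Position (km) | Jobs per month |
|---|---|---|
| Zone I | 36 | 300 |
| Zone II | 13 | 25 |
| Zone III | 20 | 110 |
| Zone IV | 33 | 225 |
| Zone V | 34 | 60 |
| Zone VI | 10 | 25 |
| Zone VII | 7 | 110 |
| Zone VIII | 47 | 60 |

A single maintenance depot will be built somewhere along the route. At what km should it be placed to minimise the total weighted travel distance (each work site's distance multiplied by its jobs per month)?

x = 33

For a sum of weighted absolute distances on a line, the optimum is the weighted median (not the mean). Total weight W = 915; half-weight = 457.5.
Sort by position and accumulate weight:
  km 7 (Zone VII, w=110) → cum 110
  km 10 (Zone VI, w=25) → cum 135
  km 13 (Zone II, w=25) → cum 160
  km 20 (Zone III, w=110) → cum 270
  km 33 (Zone IV, w=225) → cum 495  ≥ 457.5 → median here
  km 34 (Zone V, w=60) → cum 555
  km 36 (Zone I, w=300) → cum 855
  km 47 (Zone VIII, w=60) → cum 915
Optimal location: km 33.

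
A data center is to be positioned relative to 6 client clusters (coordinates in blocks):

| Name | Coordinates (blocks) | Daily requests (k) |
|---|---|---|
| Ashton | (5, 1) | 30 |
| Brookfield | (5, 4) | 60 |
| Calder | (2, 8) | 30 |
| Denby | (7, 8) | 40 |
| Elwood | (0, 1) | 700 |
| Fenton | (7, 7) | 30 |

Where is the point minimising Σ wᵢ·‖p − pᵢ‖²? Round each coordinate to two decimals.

(1.12, 1.96)

The minimiser of Σwᵢ‖p−pᵢ‖² is the weighted centroid p* = (Σwᵢpᵢ)/(Σwᵢ).
Σwᵢ = 890.
Σwᵢxᵢ = 30·5 + 60·5 + 30·2 + 40·7 + 700·0 + 30·7 = 1000.
Σwᵢyᵢ = 30·1 + 60·4 + 30·8 + 40·8 + 700·1 + 30·7 = 1740.
x* = 1000/890 = 1.12, y* = 1740/890 = 1.96.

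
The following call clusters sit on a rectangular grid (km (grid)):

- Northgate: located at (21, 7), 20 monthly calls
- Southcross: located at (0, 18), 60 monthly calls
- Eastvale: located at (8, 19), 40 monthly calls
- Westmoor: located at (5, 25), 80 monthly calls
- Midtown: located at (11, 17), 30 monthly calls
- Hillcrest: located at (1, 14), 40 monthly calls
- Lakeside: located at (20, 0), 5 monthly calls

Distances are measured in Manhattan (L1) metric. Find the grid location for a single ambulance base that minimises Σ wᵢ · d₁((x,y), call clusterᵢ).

Manhattan distance separates: Σwᵢ(|x−xᵢ|+|y−yᵢ|) = Σwᵢ|x−xᵢ| + Σwᵢ|y−yᵢ|, so x and y are optimised independently as 1-D weighted medians.
Total weight W = 275; half = 137.5.
x-coordinate, sorted with cumulative weight:
  x=0 (Southcross, w=60) cum 60
  x=1 (Hillcrest, w=40) cum 100
  x=5 (Westmoor, w=80) cum 180  ← median
  x=8 (Eastvale, w=40) cum 220
  x=11 (Midtown, w=30) cum 250
  x=20 (Lakeside, w=5) cum 255
  x=21 (Northgate, w=20) cum 275
⇒ x* = 5
y-coordinate, sorted with cumulative weight:
  y=0 (Lakeside, w=5) cum 5
  y=7 (Northgate, w=20) cum 25
  y=14 (Hillcrest, w=40) cum 65
  y=17 (Midtown, w=30) cum 95
  y=18 (Southcross, w=60) cum 155  ← median
  y=19 (Eastvale, w=40) cum 195
  y=25 (Westmoor, w=80) cum 275
⇒ y* = 18

(5, 18)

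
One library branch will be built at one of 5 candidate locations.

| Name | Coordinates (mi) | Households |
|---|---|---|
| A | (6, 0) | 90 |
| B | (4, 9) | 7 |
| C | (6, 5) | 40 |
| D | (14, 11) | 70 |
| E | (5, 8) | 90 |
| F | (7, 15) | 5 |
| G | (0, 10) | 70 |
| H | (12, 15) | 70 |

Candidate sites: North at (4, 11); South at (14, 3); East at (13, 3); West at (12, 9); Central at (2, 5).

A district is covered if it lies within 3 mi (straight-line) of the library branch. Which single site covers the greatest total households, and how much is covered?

Coverage radius r = 3 mi; a point is covered iff (Δx)²+(Δy)² ≤ 3² = 9.
  North (4, 11): covers {B} → 7
  South (14, 3): covers {none} → 0
  East (13, 3): covers {none} → 0
  West (12, 9): covers {D} → 70
  Central (2, 5): covers {none} → 0
Maximum coverage at West: 70 households.

West, covering 70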